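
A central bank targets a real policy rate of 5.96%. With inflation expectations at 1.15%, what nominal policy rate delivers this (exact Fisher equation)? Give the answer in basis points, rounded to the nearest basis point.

718 basis points

(1 + i) = (1 + r)(1 + π) = 1.05960 × 1.01150 = 1.0717854
i = 1.0717854 − 1, so the required nominal rate is 718 basis points.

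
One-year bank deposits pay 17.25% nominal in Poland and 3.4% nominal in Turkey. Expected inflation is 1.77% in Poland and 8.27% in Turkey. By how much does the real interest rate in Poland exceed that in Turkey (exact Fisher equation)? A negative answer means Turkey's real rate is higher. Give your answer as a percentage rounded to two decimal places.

Poland: (1 + 0.1725)/(1 + 0.0177) − 1 = 15.2108%
Turkey: (1 + 0.0340)/(1 + 0.0827) − 1 = -4.4980%
Differential = 15.2108% − (-4.4980%) = 19.7088% → 19.71%.

19.71%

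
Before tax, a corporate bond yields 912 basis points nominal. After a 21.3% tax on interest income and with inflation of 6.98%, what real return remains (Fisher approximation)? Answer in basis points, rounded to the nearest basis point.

20 basis points

After-tax nominal return = 9.12% × (1 − 0.213) = 7.17744%.
r ≈ 7.17744% − 6.98% → 20 basis points.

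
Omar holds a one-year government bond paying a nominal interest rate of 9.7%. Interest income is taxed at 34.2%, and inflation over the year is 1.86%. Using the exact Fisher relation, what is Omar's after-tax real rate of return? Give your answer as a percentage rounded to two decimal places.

After-tax nominal return = 9.7% × (1 − 0.342) = 6.3826%.
1 + r = 1.063826 / 1.01860 = 1.044400
After-tax real rate = 1.044400 − 1 → 4.44%.

4.44%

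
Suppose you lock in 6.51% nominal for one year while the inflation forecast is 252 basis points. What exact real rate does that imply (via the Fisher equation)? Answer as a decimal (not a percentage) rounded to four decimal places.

By the Fisher equation, 1 + r = (1 + i)/(1 + π).
1 + r = 1.06510 / 1.02520 = 1.038919
r = 1.038919 − 1 = 3.8919%, i.e. 0.0389.

0.0389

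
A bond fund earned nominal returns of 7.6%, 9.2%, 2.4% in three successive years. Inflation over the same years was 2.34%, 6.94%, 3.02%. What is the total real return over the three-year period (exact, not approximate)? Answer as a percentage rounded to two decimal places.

6.72%

Nominal growth factor = 1.0760 × 1.0920 × 1.0240 = 1.203192
Price-level growth factor = 1.0234 × 1.0694 × 1.0302 = 1.127476
Real growth factor = 1.203192 / 1.127476 = 1.067156
Total real return = 1.067156 − 1 → 6.72%.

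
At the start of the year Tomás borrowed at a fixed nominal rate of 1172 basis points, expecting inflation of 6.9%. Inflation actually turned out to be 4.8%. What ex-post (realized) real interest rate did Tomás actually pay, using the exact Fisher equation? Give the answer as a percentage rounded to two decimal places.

Ex-post: (1 + 0.1172)/(1 + 0.0480) − 1 = 6.6031%
So the realized real rate is 6.60%.

6.60%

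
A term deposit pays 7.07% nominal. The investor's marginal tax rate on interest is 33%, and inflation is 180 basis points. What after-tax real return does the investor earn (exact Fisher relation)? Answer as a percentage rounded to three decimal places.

2.885%

After-tax nominal return = 7.07% × (1 − 0.33) = 4.7369%.
1 + r = 1.047369 / 1.01800 = 1.028850
After-tax real rate = 1.028850 − 1 → 2.885%.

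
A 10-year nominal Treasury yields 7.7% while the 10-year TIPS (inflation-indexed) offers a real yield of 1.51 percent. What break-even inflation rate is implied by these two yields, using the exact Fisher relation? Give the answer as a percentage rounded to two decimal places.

6.10%

(1 + π) = (1 + i)/(1 + r) = 1.07700 / 1.01510 = 1.060979
Break-even inflation = 1.060979 − 1 → 6.10%.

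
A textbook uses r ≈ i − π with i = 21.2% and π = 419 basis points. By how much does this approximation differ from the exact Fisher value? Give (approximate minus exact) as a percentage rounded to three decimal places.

0.684%

Approximate: r ≈ 21.200% − 4.190% = 17.0100%
Exact: (1 + 0.2120)/(1 + 0.0419) − 1 = 16.3259%
Error = 17.0100% − 16.3259% = 0.6841% → 0.684%.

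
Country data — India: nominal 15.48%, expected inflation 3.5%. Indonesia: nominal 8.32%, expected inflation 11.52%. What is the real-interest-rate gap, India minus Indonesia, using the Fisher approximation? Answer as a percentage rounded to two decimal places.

15.18%

India: 15.48% − 3.5% = 11.980%
Indonesia: 8.32% − 11.52% = -3.200%
Differential = 15.180% → 15.18%.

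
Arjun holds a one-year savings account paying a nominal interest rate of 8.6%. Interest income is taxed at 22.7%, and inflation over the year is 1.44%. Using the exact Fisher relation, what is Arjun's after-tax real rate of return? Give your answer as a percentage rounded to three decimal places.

After-tax nominal return = 8.6% × (1 − 0.227) = 6.6478%.
1 + r = 1.066478 / 1.01440 = 1.051339
After-tax real rate = 1.051339 − 1 → 5.134%.

5.134%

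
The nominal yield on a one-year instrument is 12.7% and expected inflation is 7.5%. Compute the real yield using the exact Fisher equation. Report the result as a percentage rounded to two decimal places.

4.84%

1 + r = 1.12700 / 1.07500 = 1.048372
r = 1.048372 − 1 = 4.8372%, i.e. 4.84%.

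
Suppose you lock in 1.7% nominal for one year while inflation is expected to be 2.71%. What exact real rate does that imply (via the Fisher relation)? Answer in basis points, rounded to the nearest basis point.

By the Fisher relation, 1 + r = (1 + i)/(1 + π).
1 + r = 1.01700 / 1.02710 = 0.990166
r = 0.990166 − 1 = -0.9834%, i.e. -98 basis points.

-98 basis points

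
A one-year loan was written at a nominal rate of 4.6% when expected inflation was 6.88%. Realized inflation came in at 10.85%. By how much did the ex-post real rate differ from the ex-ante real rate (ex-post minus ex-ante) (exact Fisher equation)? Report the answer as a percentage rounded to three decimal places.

-3.505%

Ex-ante: (1 + 0.0460)/(1 + 0.0688) − 1 = -2.1332%
Ex-post: (1 + 0.0460)/(1 + 0.1085) − 1 = -5.6382%
Difference (ex-post − ex-ante) = -3.5050% → -3.505%.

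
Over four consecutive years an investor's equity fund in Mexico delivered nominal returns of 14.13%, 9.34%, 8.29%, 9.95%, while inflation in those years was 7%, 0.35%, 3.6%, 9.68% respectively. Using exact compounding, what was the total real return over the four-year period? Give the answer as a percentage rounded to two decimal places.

Compound the nominal returns: 1.1413 × 1.0934 × 1.0829 × 1.0995 = 1.485807.
Compound inflation: 1.0700 × 1.0035 × 1.0360 × 1.0968 = 1.220080.
Deflate: 1.485807 / 1.220080 = 1.217795.
Total real return = 1.217795 − 1 → 21.78%.

21.78%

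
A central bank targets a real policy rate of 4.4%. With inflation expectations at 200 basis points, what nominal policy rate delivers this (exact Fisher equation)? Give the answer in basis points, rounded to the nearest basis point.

(1 + i) = (1 + r)(1 + π) = 1.04400 × 1.02000 = 1.06488
i = 1.06488 − 1, so the required nominal rate is 649 basis points.

649 basis points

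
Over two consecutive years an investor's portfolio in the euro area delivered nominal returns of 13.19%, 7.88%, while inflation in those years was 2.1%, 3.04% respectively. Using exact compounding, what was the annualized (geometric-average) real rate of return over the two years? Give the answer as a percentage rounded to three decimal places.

Nominal growth factor = 1.1319 × 1.0788 = 1.221093720
Price-level growth factor = 1.0210 × 1.0304 = 1.052038400
Real growth factor = 1.221093720 / 1.052038400 = 1.160693108
Annualized real rate = 1.160693108^(1/2) − 1 = 7.73547% → 7.735%.

7.735%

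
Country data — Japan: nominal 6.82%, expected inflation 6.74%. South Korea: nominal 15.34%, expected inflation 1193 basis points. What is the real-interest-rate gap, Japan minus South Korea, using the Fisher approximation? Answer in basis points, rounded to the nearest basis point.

Japan: 6.82% − 6.74% = 0.080%
South Korea: 15.34% − 11.93% = 3.410%
Differential = -3.330% → -333 basis points.

-333 basis points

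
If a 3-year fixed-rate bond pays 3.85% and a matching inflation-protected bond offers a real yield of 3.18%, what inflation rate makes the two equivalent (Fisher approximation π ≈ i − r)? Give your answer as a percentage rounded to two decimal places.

0.67%

π ≈ i − r = 3.85% − 3.18% → 0.67%.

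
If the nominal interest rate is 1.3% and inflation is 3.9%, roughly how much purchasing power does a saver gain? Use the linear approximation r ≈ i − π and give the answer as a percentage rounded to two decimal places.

-2.60%

r ≈ i − π = 1.3% − 3.9% = -2.60%.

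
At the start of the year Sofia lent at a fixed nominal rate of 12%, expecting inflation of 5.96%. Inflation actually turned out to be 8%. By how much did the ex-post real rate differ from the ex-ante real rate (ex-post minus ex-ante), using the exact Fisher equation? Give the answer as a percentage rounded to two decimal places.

-2.00%

Ex-ante: (1 + 0.1200)/(1 + 0.0596) − 1 = 5.7003%
Ex-post: (1 + 0.1200)/(1 + 0.0800) − 1 = 3.7037%
Difference (ex-post − ex-ante) = -1.9966% → -2.00%.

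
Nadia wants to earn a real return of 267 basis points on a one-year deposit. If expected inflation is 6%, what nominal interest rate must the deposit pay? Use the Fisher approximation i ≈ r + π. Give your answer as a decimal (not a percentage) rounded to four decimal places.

0.0867

i ≈ r + π = 2.67% + 6% = 0.0867.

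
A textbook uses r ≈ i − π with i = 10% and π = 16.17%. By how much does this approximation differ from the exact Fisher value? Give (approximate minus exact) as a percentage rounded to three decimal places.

Approximate: r ≈ 10.000% − 16.170% = -6.1700%
Exact: (1 + 0.1000)/(1 + 0.1617) − 1 = -5.3112%
Error = -6.1700% − (-5.3112%) = -0.8588% → -0.859%.

-0.859%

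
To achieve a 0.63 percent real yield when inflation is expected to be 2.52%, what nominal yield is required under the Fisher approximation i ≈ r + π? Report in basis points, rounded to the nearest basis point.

315 basis points

i ≈ r + π = 0.63% + 2.52% = 315 basis points.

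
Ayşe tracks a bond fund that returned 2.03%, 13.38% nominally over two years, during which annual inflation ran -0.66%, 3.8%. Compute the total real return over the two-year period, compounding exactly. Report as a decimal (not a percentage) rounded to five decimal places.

0.12187

Compound the nominal returns: 1.0203 × 1.1338 = 1.156816.
Compound inflation: 0.9934 × 1.0380 = 1.031149.
Deflate: 1.156816 / 1.031149 = 1.121871.
Total real return = 1.121871 − 1 → 0.12187.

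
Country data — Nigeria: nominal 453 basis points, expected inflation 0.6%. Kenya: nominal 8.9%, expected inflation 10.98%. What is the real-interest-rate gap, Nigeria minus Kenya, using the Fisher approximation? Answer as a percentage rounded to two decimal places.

Nigeria: 4.53% − 0.6% = 3.930%
Kenya: 8.9% − 10.98% = -2.080%
Differential = 6.010% → 6.01%.

6.01%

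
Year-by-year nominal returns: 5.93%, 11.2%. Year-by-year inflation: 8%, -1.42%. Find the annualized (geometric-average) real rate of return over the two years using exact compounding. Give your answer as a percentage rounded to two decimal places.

5.19%

Compound the nominal returns: 1.0593 × 1.1120 = 1.17794160.
Compound inflation: 1.0800 × 0.9858 = 1.06466400.
Deflate: 1.17794160 / 1.06466400 = 1.10639751.
Annualized real rate = 1.10639751^(1/2) − 1 = 5.1854% → 5.19%.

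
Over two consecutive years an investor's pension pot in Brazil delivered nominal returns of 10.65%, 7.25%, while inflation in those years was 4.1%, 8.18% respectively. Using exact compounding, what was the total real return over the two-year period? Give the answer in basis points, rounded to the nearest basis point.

Compound the nominal returns: 1.1065 × 1.0725 = 1.186721.
Compound inflation: 1.0410 × 1.0818 = 1.126154.
Deflate: 1.186721 / 1.126154 = 1.053783.
Total real return = 1.053783 − 1 → 538 basis points.

538 basis points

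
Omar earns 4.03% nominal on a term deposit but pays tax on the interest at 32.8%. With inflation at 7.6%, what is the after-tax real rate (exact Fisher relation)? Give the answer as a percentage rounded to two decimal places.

-4.55%

After-tax nominal return = 4.03% × (1 − 0.328) = 2.70816%.
1 + r = 1.0270816 / 1.07600 = 0.954537
After-tax real rate = 0.954537 − 1 → -4.55%.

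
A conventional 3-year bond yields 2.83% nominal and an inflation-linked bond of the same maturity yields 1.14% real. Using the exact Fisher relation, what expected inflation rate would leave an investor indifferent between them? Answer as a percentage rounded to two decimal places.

(1 + π) = (1 + i)/(1 + r) = 1.02830 / 1.01140 = 1.016710
Break-even inflation = 1.016710 − 1 → 1.67%.

1.67%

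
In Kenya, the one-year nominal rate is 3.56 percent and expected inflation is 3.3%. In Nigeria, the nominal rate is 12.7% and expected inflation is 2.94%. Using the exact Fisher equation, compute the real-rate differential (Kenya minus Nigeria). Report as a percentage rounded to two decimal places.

Kenya: (1 + 0.0356)/(1 + 0.0330) − 1 = 0.2517%
Nigeria: (1 + 0.1270)/(1 + 0.0294) − 1 = 9.4813%
Differential = 0.2517% − 9.4813% = -9.2296% → -9.23%.

-9.23%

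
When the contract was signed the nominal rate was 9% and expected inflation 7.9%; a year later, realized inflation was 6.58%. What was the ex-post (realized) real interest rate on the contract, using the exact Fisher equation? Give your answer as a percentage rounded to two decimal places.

Ex-post: (1 + 0.0900)/(1 + 0.0658) − 1 = 2.2706%
So the realized real rate is 2.27%.

2.27%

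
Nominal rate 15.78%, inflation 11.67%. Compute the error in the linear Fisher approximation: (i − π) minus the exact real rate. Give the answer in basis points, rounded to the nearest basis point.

Approximate: r ≈ 15.780% − 11.670% = 4.1100%
Exact: (1 + 0.1578)/(1 + 0.1167) − 1 = 3.6805%
Error = 4.1100% − 3.6805% = 0.4295% → 43 basis points.

43 basis points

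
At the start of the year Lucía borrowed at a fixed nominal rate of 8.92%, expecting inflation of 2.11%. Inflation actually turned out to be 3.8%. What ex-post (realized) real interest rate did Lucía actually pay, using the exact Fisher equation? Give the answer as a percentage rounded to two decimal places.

Ex-post: (1 + 0.0892)/(1 + 0.0380) − 1 = 4.9326%
So the realized real rate is 4.93%.

4.93%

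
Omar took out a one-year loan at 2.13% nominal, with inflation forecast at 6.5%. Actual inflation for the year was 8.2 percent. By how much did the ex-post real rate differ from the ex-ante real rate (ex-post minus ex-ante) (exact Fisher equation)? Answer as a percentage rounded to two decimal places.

-1.51%

Ex-ante: (1 + 0.0213)/(1 + 0.0650) − 1 = -4.1033%
Ex-post: (1 + 0.0213)/(1 + 0.0820) − 1 = -5.6100%
Difference (ex-post − ex-ante) = -1.5067% → -1.51%.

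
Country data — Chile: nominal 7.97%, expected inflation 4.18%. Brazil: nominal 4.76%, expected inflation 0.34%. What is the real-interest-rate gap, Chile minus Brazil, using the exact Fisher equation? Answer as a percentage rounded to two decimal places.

Chile: (1 + 0.0797)/(1 + 0.0418) − 1 = 3.6379%
Brazil: (1 + 0.0476)/(1 + 0.0034) − 1 = 4.4050%
Differential = 3.6379% − 4.4050% = -0.7671% → -0.77%.

-0.77%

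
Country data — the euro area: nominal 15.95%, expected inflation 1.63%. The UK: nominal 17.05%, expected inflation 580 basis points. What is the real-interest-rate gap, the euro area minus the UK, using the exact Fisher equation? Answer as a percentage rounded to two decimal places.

The euro area: (1 + 0.1595)/(1 + 0.0163) − 1 = 14.0903%
The UK: (1 + 0.1705)/(1 + 0.0580) − 1 = 10.6333%
Differential = 14.0903% − 10.6333% = 3.4571% → 3.46%.

3.46%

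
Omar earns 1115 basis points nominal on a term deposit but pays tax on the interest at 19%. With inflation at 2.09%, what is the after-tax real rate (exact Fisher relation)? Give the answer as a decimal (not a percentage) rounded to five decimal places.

After-tax nominal return = 11.15% × (1 − 0.19) = 9.0315%.
1 + r = 1.090315 / 1.02090 = 1.067994
After-tax real rate = 1.067994 − 1 → 0.06799.

0.06799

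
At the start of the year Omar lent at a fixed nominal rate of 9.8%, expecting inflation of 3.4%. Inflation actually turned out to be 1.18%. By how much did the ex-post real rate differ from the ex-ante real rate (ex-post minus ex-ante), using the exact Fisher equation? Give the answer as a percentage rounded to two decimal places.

2.33%

Ex-ante: (1 + 0.0980)/(1 + 0.0340) − 1 = 6.1896%
Ex-post: (1 + 0.0980)/(1 + 0.0118) − 1 = 8.5195%
Difference (ex-post − ex-ante) = 2.3299% → 2.33%.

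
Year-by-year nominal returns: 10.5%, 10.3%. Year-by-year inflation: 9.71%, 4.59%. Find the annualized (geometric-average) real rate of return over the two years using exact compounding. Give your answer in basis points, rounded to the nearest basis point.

306 basis points

Compound the nominal returns: 1.1050 × 1.1030 = 1.21881500.
Compound inflation: 1.0971 × 1.0459 = 1.14745689.
Deflate: 1.21881500 / 1.14745689 = 1.06218805.
Annualized real rate = 1.06218805^(1/2) − 1 = 3.0625% → 306 basis points.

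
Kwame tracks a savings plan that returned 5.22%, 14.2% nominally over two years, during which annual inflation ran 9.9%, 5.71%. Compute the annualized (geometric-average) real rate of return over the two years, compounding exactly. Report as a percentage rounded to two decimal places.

Nominal growth factor = 1.0522 × 1.1420 = 1.20161240
Price-level growth factor = 1.0990 × 1.0571 = 1.16175290
Real growth factor = 1.20161240 / 1.16175290 = 1.03430979
Annualized real rate = 1.03430979^(1/2) − 1 = 1.7010% → 1.70%.

1.70%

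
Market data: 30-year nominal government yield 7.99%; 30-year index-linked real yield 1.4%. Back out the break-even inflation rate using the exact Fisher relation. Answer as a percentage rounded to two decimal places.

6.50%

(1 + π) = (1 + i)/(1 + r) = 1.07990 / 1.01400 = 1.064990
Break-even inflation = 1.064990 − 1 → 6.50%.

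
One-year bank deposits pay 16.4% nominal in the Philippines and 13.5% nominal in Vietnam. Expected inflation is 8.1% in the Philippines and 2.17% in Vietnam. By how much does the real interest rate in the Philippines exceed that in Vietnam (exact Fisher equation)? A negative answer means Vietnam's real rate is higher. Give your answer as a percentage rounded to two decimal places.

-3.41%

The Philippines: (1 + 0.1640)/(1 + 0.0810) − 1 = 7.6781%
Vietnam: (1 + 0.1350)/(1 + 0.0217) − 1 = 11.0894%
Differential = 7.6781% − 11.0894% = -3.4113% → -3.41%.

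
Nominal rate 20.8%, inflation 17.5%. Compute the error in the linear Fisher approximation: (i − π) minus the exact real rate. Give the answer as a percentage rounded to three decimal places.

Approximate: r ≈ 20.800% − 17.500% = 3.3000%
Exact: (1 + 0.2080)/(1 + 0.1750) − 1 = 2.80851%
Error = 3.3000% − 2.80851% = 0.49149% → 0.491%.

0.491%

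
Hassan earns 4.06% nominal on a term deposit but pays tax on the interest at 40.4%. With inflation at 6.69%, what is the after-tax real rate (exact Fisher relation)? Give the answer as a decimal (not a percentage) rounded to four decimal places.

-0.0400

After-tax nominal return = 4.06% × (1 − 0.404) = 2.41976%.
1 + r = 1.0241976 / 1.06690 = 0.959975
After-tax real rate = 0.959975 − 1 → -0.0400.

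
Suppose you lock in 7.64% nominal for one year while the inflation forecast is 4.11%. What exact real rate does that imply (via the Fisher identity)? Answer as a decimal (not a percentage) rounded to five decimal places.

By the Fisher identity, 1 + r = (1 + i)/(1 + π).
1 + r = 1.07640 / 1.04110 = 1.033906
r = 1.033906 − 1 = 3.3906%, i.e. 0.03391.

0.03391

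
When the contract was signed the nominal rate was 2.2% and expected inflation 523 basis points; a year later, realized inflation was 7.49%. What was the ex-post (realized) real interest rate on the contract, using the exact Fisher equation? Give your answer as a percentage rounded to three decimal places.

-4.921%

Ex-post: (1 + 0.0220)/(1 + 0.0749) − 1 = -4.9214%
So the realized real rate is -4.921%.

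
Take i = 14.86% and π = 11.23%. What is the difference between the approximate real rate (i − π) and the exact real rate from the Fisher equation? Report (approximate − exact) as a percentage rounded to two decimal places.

Approximate: r ≈ 14.860% − 11.230% = 3.6300%
Exact: (1 + 0.1486)/(1 + 0.1123) − 1 = 3.2635%
Error = 3.6300% − 3.2635% = 0.3665% → 0.37%.

0.37%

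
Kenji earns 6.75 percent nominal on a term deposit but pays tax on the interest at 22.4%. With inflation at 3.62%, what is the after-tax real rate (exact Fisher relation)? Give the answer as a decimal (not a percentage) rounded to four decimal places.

0.0156

After-tax nominal return = 6.75% × (1 − 0.224) = 5.2380%.
1 + r = 1.05238 / 1.03620 = 1.015615
After-tax real rate = 1.015615 − 1 → 0.0156.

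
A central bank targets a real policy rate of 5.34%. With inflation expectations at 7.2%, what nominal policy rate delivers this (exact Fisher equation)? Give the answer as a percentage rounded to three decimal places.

(1 + i) = (1 + r)(1 + π) = 1.05340 × 1.07200 = 1.1292448
i = 1.1292448 − 1, so the required nominal rate is 12.924%.

12.924%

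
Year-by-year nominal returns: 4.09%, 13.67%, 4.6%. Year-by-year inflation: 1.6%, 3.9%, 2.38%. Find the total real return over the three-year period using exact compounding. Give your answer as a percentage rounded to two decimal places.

Nominal growth factor = 1.0409 × 1.1367 × 1.0460 = 1.237618
Price-level growth factor = 1.0160 × 1.0390 × 1.0238 = 1.080748
Real growth factor = 1.237618 / 1.080748 = 1.145149
Total real return = 1.145149 − 1 → 14.51%.

14.51%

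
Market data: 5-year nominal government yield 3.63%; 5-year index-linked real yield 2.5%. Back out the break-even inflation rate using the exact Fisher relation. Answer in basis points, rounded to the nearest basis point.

110 basis points

(1 + π) = (1 + i)/(1 + r) = 1.03630 / 1.02500 = 1.011024
Break-even inflation = 1.011024 − 1 → 110 basis points.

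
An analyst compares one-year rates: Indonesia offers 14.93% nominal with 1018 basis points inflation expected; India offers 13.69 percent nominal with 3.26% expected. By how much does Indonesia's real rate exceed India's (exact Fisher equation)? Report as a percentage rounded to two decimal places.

Indonesia: (1 + 0.1493)/(1 + 0.1018) − 1 = 4.3111%
India: (1 + 0.1369)/(1 + 0.0326) − 1 = 10.1007%
Differential = 4.3111% − 10.1007% = -5.7896% → -5.79%.

-5.79%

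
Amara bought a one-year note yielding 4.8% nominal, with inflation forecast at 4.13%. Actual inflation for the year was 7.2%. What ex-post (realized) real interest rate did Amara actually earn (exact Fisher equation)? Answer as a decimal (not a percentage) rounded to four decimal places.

-0.0224

Ex-post: (1 + 0.0480)/(1 + 0.0720) − 1 = -2.2388%
So the realized real rate is -0.0224.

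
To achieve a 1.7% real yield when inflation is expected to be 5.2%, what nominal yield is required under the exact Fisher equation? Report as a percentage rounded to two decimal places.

(1 + i) = (1 + r)(1 + π) = 1.01700 × 1.05200 = 1.069884
i = 1.069884 − 1, so the required nominal rate is 6.99%.

6.99%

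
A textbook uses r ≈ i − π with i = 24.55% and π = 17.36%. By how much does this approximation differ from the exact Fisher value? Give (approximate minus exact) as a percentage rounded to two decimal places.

1.06%

Approximate: r ≈ 24.550% − 17.360% = 7.1900%
Exact: (1 + 0.2455)/(1 + 0.1736) − 1 = 6.1264%
Error = 7.1900% − 6.1264% = 1.0636% → 1.06%.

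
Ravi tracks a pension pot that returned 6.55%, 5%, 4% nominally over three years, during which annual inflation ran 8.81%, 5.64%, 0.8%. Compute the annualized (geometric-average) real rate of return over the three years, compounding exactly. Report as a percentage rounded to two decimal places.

Nominal growth factor = 1.0655 × 1.0500 × 1.0400 = 1.16352600
Price-level growth factor = 1.0881 × 1.0564 × 1.0080 = 1.15866459
Real growth factor = 1.16352600 / 1.15866459 = 1.00419570
Annualized real rate = 1.00419570^(1/3) − 1 = 0.1397% → 0.14%.

0.14%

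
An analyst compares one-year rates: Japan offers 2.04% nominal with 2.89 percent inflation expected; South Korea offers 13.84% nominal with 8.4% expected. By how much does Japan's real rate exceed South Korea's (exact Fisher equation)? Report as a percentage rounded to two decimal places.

-5.84%

Japan: (1 + 0.0204)/(1 + 0.0289) − 1 = -0.8261%
South Korea: (1 + 0.1384)/(1 + 0.0840) − 1 = 5.0185%
Differential = -0.8261% − 5.0185% = -5.8446% → -5.84%.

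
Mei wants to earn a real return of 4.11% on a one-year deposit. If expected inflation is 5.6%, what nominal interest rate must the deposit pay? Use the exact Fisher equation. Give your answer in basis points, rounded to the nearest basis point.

994 basis points

(1 + i) = (1 + r)(1 + π) = 1.04110 × 1.05600 = 1.0994016
i = 1.0994016 − 1, so the required nominal rate is 994 basis points.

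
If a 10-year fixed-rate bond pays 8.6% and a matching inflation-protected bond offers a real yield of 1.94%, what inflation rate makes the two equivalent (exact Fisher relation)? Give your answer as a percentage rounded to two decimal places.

(1 + π) = (1 + i)/(1 + r) = 1.08600 / 1.01940 = 1.065333
Break-even inflation = 1.065333 − 1 → 6.53%.

6.53%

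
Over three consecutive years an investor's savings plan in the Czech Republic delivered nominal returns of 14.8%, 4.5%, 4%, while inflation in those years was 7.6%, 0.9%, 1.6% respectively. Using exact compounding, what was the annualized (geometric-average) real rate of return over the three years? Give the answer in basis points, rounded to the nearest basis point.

419 basis points

Compound the nominal returns: 1.1480 × 1.0450 × 1.0400 = 1.24764640.
Compound inflation: 1.0760 × 1.0090 × 1.0160 = 1.10305494.
Deflate: 1.24764640 / 1.10305494 = 1.13108273.
Annualized real rate = 1.13108273^(1/3) − 1 = 4.1913% → 419 basis points.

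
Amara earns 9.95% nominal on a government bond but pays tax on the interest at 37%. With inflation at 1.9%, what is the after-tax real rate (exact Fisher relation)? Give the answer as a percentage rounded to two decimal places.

After-tax nominal return = 9.95% × (1 − 0.37) = 6.2685%.
1 + r = 1.062685 / 1.01900 = 1.042870
After-tax real rate = 1.042870 − 1 → 4.29%.

4.29%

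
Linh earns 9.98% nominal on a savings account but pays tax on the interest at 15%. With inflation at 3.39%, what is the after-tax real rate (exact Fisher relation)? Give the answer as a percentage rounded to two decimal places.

After-tax nominal return = 9.98% × (1 − 0.15) = 8.4830%.
1 + r = 1.08483 / 1.03390 = 1.049260
After-tax real rate = 1.049260 − 1 → 4.93%.

4.93%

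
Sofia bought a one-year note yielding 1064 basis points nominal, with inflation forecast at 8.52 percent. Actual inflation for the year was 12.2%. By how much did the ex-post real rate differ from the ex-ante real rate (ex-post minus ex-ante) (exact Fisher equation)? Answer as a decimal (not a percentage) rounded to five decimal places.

-0.03344

Ex-ante: (1 + 0.1064)/(1 + 0.0852) − 1 = 1.9536%
Ex-post: (1 + 0.1064)/(1 + 0.1220) − 1 = -1.3904%
Difference (ex-post − ex-ante) = -3.3439% → -0.03344.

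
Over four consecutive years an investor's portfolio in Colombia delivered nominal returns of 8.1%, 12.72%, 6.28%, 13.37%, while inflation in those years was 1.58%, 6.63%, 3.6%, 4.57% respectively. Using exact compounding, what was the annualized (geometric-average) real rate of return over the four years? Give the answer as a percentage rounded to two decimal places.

5.76%

Compound the nominal returns: 1.0810 × 1.1272 × 1.0628 × 1.1337 = 1.46817007.
Compound inflation: 1.0158 × 1.0663 × 1.0360 × 1.0457 = 1.17342269.
Deflate: 1.46817007 / 1.17342269 = 1.25118603.
Annualized real rate = 1.25118603^(1/4) − 1 = 5.7622% → 5.76%.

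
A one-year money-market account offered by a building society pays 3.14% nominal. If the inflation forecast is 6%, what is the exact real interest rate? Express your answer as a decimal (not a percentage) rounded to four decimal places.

By the Fisher relation, 1 + r = (1 + i)/(1 + π).
1 + r = 1.03140 / 1.06000 = 0.973019
r = 0.973019 − 1 = -2.6981%, i.e. -0.0270.

-0.0270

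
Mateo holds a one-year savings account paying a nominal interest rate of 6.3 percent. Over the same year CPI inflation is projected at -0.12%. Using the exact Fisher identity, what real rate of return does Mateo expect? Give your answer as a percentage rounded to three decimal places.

6.428%

1 + r = 1.06300 / 0.99880 = 1.064277
r = 1.064277 − 1 = 6.4277%, i.e. 6.428%.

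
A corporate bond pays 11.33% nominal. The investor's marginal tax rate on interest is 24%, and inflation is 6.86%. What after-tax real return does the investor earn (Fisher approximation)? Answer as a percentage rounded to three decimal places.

After-tax nominal return = 11.33% × (1 − 0.24) = 8.6108%.
r ≈ 8.6108% − 6.86% → 1.751%.

1.751%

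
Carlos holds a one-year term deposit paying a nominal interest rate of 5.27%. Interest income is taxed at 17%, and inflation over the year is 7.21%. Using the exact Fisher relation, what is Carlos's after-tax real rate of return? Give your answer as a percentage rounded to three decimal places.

After-tax nominal return = 5.27% × (1 − 0.17) = 4.3741%.
1 + r = 1.043741 / 1.07210 = 0.973548
After-tax real rate = 0.973548 − 1 → -2.645%.

-2.645%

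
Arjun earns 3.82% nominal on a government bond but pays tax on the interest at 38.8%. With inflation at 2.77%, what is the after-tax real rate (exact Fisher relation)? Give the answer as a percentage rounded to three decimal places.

-0.421%

After-tax nominal return = 3.82% × (1 − 0.388) = 2.33784%.
1 + r = 1.0233784 / 1.02770 = 0.9957949
After-tax real rate = 0.9957949 − 1 → -0.421%.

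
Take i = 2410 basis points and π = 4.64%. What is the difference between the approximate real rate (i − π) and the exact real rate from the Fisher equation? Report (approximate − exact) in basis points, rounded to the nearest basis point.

Approximate: r ≈ 24.100% − 4.640% = 19.4600%
Exact: (1 + 0.2410)/(1 + 0.0464) − 1 = 18.5971%
Error = 19.4600% − 18.5971% = 0.8629% → 86 basis points.

86 basis points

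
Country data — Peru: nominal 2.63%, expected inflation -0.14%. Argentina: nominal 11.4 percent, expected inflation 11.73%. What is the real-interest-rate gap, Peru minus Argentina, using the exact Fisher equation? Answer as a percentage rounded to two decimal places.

Peru: (1 + 0.0263)/(1 − 0.0014) − 1 = 2.7739%
Argentina: (1 + 0.1140)/(1 + 0.1173) − 1 = -0.2954%
Differential = 2.7739% − (-0.2954%) = 3.0692% → 3.07%.

3.07%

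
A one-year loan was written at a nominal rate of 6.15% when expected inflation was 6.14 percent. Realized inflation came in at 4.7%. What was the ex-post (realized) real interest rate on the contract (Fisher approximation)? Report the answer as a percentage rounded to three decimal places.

1.450%

Ex-post: 6.15% − 4.7% = 1.450%
So the realized real rate is 1.450%.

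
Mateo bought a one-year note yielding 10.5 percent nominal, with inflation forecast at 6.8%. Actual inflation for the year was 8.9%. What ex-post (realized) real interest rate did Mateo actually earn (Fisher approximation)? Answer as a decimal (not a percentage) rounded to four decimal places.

Ex-post: 10.5% − 8.9% = 1.600%
So the realized real rate is 0.0160.

0.0160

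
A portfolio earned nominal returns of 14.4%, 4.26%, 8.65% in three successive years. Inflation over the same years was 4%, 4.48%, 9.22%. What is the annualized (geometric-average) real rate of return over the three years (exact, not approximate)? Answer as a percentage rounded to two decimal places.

Nominal growth factor = 1.1440 × 1.0426 × 1.0865 = 1.29590593
Price-level growth factor = 1.0400 × 1.0448 × 1.0922 = 1.18677578
Real growth factor = 1.29590593 / 1.18677578 = 1.09195515
Annualized real rate = 1.09195515^(1/3) − 1 = 2.9757% → 2.98%.

2.98%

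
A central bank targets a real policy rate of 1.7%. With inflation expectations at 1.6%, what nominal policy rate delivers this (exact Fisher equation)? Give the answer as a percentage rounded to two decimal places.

(1 + i) = (1 + r)(1 + π) = 1.01700 × 1.01600 = 1.033272
i = 1.033272 − 1, so the required nominal rate is 3.33%.

3.33%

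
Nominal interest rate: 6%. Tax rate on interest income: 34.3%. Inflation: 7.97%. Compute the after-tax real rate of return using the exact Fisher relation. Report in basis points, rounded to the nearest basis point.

-373 basis points

After-tax nominal return = 6% × (1 − 0.343) = 3.9420%.
1 + r = 1.03942 / 1.07970 = 0.962693
After-tax real rate = 0.962693 − 1 → -373 basis points.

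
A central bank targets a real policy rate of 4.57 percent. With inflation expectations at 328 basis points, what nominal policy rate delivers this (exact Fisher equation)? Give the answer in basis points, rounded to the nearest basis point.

800 basis points

(1 + i) = (1 + r)(1 + π) = 1.04570 × 1.03280 = 1.07999896
i = 1.07999896 − 1, so the required nominal rate is 800 basis points.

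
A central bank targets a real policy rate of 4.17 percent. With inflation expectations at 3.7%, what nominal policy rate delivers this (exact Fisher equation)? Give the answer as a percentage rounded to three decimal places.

(1 + i) = (1 + r)(1 + π) = 1.04170 × 1.03700 = 1.0802429
i = 1.0802429 − 1, so the required nominal rate is 8.024%.

8.024%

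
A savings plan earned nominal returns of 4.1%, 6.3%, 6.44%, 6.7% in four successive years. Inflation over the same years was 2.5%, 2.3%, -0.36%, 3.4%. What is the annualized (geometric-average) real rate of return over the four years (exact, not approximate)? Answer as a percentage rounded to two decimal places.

Compound the nominal returns: 1.0410 × 1.0630 × 1.0644 × 1.0670 = 1.25676269.
Compound inflation: 1.0250 × 1.0230 × 0.9964 × 1.0340 = 1.08032333.
Deflate: 1.25676269 / 1.08032333 = 1.16332088.
Annualized real rate = 1.16332088^(1/4) − 1 = 3.8544% → 3.85%.

3.85%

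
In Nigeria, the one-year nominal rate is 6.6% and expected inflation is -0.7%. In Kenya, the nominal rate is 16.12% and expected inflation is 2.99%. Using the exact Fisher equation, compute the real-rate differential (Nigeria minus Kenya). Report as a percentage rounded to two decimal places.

Nigeria: (1 + 0.0660)/(1 − 0.0070) − 1 = 7.3515%
Kenya: (1 + 0.1612)/(1 + 0.0299) − 1 = 12.7488%
Differential = 7.3515% − 12.7488% = -5.3974% → -5.40%.

-5.40%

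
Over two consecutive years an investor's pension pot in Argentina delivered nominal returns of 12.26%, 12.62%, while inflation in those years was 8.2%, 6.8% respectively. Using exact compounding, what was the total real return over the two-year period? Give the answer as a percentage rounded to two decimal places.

9.41%

Nominal growth factor = 1.1226 × 1.1262 = 1.264272
Price-level growth factor = 1.0820 × 1.0680 = 1.155576
Real growth factor = 1.264272 / 1.155576 = 1.094062
Total real return = 1.094062 − 1 → 9.41%.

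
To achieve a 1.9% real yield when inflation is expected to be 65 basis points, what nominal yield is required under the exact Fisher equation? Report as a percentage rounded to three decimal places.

2.562%

(1 + i) = (1 + r)(1 + π) = 1.01900 × 1.00650 = 1.0256235
i = 1.0256235 − 1, so the required nominal rate is 2.562%.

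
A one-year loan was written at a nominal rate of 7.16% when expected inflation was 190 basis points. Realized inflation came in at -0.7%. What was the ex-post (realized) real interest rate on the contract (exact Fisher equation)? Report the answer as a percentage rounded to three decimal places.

7.915%

Ex-post: (1 + 0.0716)/(1 − 0.0070) − 1 = 7.9154%
So the realized real rate is 7.915%.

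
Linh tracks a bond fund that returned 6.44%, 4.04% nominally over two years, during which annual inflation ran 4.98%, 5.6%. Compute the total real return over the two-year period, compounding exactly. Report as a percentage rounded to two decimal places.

-0.11%

Nominal growth factor = 1.0644 × 1.0404 = 1.107402
Price-level growth factor = 1.0498 × 1.0560 = 1.108589
Real growth factor = 1.107402 / 1.108589 = 0.998929
Total real return = 0.998929 − 1 → -0.11%.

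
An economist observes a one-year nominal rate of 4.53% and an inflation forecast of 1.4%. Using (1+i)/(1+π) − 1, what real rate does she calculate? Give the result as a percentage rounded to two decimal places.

By the Fisher equation, 1 + r = (1 + i)/(1 + π).
1 + r = 1.04530 / 1.01400 = 1.030868
r = 1.030868 − 1 = 3.0868%, i.e. 3.09%.

3.09%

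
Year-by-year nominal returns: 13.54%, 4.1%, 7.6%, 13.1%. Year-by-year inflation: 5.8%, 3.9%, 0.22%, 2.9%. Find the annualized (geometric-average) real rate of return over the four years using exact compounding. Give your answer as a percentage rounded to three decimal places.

Compound the nominal returns: 1.1354 × 1.0410 × 1.0760 × 1.1310 = 1.43838285.
Compound inflation: 1.0580 × 1.0390 × 1.0022 × 1.0290 = 1.13362911.
Deflate: 1.43838285 / 1.13362911 = 1.26883020.
Annualized real rate = 1.26883020^(1/4) − 1 = 6.1331% → 6.133%.

6.133%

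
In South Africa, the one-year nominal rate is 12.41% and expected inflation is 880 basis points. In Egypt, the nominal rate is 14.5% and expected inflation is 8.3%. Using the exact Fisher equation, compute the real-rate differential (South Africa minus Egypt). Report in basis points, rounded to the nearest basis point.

-241 basis points

South Africa: (1 + 0.1241)/(1 + 0.0880) − 1 = 3.3180%
Egypt: (1 + 0.1450)/(1 + 0.0830) − 1 = 5.7248%
Differential = 3.3180% − 5.7248% = -2.4068% → -241 basis points.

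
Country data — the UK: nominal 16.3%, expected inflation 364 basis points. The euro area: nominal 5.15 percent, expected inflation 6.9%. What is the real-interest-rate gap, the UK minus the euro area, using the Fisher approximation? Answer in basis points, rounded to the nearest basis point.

1441 basis points

The UK: 16.3% − 3.64% = 12.660%
The euro area: 5.15% − 6.9% = -1.750%
Differential = 14.410% → 1441 basis points.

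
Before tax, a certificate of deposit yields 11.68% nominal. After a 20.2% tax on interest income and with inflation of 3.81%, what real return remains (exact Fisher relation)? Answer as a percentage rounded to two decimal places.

After-tax nominal return = 11.68% × (1 − 0.202) = 9.32064%.
1 + r = 1.0932064 / 1.03810 = 1.053084
After-tax real rate = 1.053084 − 1 → 5.31%.

5.31%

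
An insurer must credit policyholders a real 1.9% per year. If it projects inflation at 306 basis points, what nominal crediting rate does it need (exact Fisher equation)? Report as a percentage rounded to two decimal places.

5.02%

(1 + i) = (1 + r)(1 + π) = 1.01900 × 1.03060 = 1.0501814
i = 1.0501814 − 1, so the required nominal rate is 5.02%.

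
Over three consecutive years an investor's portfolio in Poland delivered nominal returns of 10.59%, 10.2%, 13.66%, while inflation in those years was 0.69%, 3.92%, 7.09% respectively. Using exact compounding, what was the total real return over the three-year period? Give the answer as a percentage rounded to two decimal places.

Compound the nominal returns: 1.1059 × 1.1020 × 1.1366 = 1.385176.
Compound inflation: 1.0069 × 1.0392 × 1.0709 = 1.120558.
Deflate: 1.385176 / 1.120558 = 1.236149.
Total real return = 1.236149 − 1 → 23.61%.

23.61%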